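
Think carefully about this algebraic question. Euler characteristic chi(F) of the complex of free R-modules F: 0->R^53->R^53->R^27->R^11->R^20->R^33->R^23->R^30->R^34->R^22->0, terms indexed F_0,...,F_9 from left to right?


chi = sum (-1)^i * rank:
(-1)^0*53=53
(-1)^1*53=-53
(-1)^2*27=27
(-1)^3*11=-11
(-1)^4*20=20
(-1)^5*33=-33
(-1)^6*23=23
(-1)^7*30=-30
(-1)^8*34=34
(-1)^9*22=-22
chi=8


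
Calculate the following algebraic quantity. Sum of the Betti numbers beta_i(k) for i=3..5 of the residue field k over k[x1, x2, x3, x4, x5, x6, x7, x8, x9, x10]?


Koszul resolution: beta_i(k)=C(n,i), n=10
C(10,3)=120, C(10,4)=210, C(10,5)=252
Sum=582


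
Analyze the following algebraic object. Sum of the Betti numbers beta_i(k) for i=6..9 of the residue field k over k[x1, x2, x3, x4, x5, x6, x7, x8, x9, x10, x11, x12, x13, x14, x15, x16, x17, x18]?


Koszul resolution: beta_i(k)=C(n,i), n=18
C(18,6)=18564, C(18,7)=31824, C(18,8)=43758, C(18,9)=48620
Sum=142766


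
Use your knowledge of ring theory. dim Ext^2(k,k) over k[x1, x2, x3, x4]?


C(n,i)=C(4,2)=6


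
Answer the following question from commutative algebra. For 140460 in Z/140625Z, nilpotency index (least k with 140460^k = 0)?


140460^k mod 140625:
k=1: 140460
k=2: 27225
k=3: 7875
k=4: 106875
k=5: 84375
k=6: 0
First zero at k = 6


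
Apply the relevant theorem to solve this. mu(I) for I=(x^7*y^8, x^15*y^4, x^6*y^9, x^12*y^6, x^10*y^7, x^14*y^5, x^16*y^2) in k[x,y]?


Remove redundant (divisible by others).
Min: x^16*y^2, x^15*y^4, x^14*y^5, x^12*y^6, x^10*y^7, x^7*y^8, x^6*y^9
Count=7


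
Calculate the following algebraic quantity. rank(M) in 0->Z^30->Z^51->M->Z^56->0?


Alt sum=0:
(-1)^0*30 + (-1)^1*51 + (-1)^2*? + (-1)^3*56=0
rank(M)=77


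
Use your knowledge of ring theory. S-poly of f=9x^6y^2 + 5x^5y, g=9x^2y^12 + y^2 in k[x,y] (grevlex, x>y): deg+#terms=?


LT(f)=9x^6y^2, LT(g)=9x^2y^12
lcm(LM)=x^6y^12
S(f,g) (scaled by 81 to clear denominators) = 9y^10*f - 9x^4*g = 45x^5y^11 - 9x^4y^2
2 terms, deg 16.
16+2=18


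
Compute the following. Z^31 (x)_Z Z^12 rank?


rank(M(x)N) = rank(M)*rank(N)
31*12 = 372


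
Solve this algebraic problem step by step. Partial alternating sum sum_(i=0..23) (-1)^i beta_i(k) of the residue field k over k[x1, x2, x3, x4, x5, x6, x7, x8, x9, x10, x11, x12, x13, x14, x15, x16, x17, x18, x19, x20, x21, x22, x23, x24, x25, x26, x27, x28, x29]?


Koszul resolution: beta_i(k)=C(n,i), n=29
sum_(i=0..p) (-1)^i C(n,i) = (-1)^p C(n-1,p)
(-1)^23*C(28,23) = (-1)^23*98280 = -98280


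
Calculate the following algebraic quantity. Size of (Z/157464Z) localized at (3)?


3-primary part: 157464=3^9*8
Size=3^9=19683


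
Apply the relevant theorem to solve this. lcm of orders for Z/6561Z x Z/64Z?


Exponent = lcm of the cyclic orders; pairwise coprime => product.
3^8*2^6=6561*64=419904


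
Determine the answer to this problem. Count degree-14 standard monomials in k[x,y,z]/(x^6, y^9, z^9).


Need i<6, j<9, k<9 with i+j+k=14.
For each i, j ranges over max(0,14-i-8)..min(8,14-i):
  i=0: j in [6,8] -> 3
  i=1: j in [5,8] -> 4
  i=2: j in [4,8] -> 5
  i=3: j in [3,8] -> 6
  i=4: j in [2,8] -> 7
  i=5: j in [1,8] -> 8
H(14) = 3+4+5+6+7+8 = 33


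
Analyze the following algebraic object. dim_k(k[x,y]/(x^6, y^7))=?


Basis: x^i*y^j, i<6, j<7
6*7=42


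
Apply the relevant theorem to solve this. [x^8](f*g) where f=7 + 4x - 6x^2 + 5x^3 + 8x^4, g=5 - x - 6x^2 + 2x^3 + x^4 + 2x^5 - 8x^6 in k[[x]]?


[x^8] = sum a_i*b_j, i+j=8
  -6*-8=48
  5*2=10
  8*1=8
Sum=66


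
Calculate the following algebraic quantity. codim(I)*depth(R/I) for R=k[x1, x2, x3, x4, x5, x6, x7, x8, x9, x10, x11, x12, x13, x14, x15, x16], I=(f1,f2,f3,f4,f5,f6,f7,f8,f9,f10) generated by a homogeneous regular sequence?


codim=10, depth=dim(R/I)=16-10=6
Product=10*6=60


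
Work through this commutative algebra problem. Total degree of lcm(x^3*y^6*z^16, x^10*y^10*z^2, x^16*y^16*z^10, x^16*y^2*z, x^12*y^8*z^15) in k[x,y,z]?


lcm = componentwise max:
x: max(3,10,16,16,12)=16
y: max(6,10,16,2,8)=16
z: max(16,2,10,1,15)=16
Total=16+16+16=48


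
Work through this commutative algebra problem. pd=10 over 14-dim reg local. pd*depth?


pd+depth=14
depth=14-10=4
pd*depth=10*4=40


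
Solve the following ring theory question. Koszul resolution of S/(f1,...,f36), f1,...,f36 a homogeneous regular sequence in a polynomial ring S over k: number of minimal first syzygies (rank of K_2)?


Regular sequence => Koszul complex is the minimal free resolution.
Syz_1 minimally generated by Koszul relations f_i*e_j - f_j*e_i (i<j): mu(Syz_1) = beta_2 = C(m,2) = m(m-1)/2
m=36
36*35/2 = 630


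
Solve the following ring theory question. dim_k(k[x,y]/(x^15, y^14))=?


Basis: x^i*y^j, i<15, j<14
15*14=210


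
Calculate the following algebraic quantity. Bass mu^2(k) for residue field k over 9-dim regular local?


C(n,i)=C(9,2)=36


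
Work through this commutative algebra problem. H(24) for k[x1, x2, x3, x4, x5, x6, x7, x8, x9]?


C(d+n-1,n-1)=C(32,8)=10518300


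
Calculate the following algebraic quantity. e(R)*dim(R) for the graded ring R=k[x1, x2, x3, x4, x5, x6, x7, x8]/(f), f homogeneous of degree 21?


e(R)=deg(f)=21, dim(R)=8-1=7
e*dim=21*7=147


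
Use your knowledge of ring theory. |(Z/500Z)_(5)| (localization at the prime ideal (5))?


5-primary part: 500=5^3*4
Size=5^3=125


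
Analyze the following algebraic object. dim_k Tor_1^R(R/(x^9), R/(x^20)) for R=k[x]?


Tor_1(R/I,R/J)=(I cap J)/IJ=(x^20)/(x^29)
dim=29-20=min(9,20)=9


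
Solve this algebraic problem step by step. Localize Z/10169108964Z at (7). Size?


7-primary part: 10169108964=7^10*36
Size=7^10=282475249


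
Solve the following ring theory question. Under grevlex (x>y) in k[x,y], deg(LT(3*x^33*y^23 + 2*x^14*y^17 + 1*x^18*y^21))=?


LT: 3*x^33*y^23
deg_x=33, deg_y=23
Total=33+23=56


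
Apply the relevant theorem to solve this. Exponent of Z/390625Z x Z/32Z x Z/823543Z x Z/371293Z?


Exponent = lcm of the cyclic orders; pairwise coprime => product.
5^8*2^5*7^7*13^5=390625*32*823543*371293=3822196888737500000


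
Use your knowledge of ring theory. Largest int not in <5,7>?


gcd(5,7)=1 => F=ab-a-b=5*7-5-7=35-12=23


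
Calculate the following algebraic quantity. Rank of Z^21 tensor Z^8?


rank(M(x)N) = rank(M)*rank(N)
21*8 = 168


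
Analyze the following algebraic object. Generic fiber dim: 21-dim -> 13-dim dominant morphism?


dim(fiber)=dim(X)-dim(Y)=21-13=8


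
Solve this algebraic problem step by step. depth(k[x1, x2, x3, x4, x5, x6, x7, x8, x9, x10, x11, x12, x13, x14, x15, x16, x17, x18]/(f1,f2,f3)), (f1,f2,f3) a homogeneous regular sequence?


depth(R)=18
depth(R/I)=18-3=15


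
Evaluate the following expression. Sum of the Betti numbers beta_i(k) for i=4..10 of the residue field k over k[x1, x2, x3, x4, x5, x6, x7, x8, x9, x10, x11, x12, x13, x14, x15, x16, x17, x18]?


Koszul resolution: beta_i(k)=C(n,i), n=18
C(18,4)=3060, C(18,5)=8568, C(18,6)=18564, C(18,7)=31824, C(18,8)=43758, C(18,9)=48620, C(18,10)=43758
Sum=198152


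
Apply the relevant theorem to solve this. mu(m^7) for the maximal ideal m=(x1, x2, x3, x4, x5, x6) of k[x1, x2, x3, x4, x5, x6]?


Graded Nakayama: mu(m^d) = dim_k (m^d/m^(d+1)) = #degree-7 monomials in 6 vars
C(n+d-1,d)=C(12,7)=792


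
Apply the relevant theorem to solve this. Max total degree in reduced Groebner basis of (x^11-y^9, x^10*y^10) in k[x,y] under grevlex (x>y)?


LT(f1)=x^11, LT(f2)=x^10y^10, lcm=x^11y^10
S(f1,f2) = y^10*f1 - x^1*f2 = -y^19
Reduced GB = {f1, f2, y^19}; degrees 11, 20, 19
Max = 20


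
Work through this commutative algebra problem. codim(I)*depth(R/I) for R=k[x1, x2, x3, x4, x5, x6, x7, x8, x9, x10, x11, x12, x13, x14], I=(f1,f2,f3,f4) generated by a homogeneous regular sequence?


codim=4, depth=dim(R/I)=14-4=10
Product=4*10=40


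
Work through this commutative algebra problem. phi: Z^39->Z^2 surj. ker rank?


rank(ker) = 39-2 = 37


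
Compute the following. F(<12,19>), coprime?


gcd(12,19)=1 => F=ab-a-b=12*19-12-19=228-31=197


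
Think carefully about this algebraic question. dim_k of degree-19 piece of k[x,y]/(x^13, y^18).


k[x,y], I = (x^13, y^18), d = 19
Need i < 13 and d-i < 18.
Range: 2 <= i <= 12.
H(19) = 11


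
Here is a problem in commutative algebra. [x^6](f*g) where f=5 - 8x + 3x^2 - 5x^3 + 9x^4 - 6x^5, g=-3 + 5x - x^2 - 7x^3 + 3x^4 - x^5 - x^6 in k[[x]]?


[x^6] = sum a_i*b_j, i+j=6
  5*-1=-5
  -8*-1=8
  3*3=9
  -5*-7=35
  9*-1=-9
  -6*5=-30
Sum=8


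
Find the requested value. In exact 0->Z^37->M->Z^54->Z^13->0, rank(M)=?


Alt sum=0:
(-1)^0*37 + (-1)^1*? + (-1)^2*54 + (-1)^3*13=0
rank(M)=78


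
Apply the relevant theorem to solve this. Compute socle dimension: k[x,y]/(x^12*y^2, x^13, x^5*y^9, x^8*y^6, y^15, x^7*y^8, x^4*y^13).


Socle = ann(m) = span of standard monomials u with x*u, y*u in I (staircase corners).
Minimal generators: x^13, x^12*y^2, x^8*y^6, x^7*y^8, x^5*y^9, x^4*y^13, y^15
Corners: x^3y^14, x^4y^12, x^6y^8, x^7y^7, x^11y^5, x^12y
Socle dim=6


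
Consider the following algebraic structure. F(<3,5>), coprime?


gcd(3,5)=1 => F=ab-a-b=3*5-3-5=15-8=7


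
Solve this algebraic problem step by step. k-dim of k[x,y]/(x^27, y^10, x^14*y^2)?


k[x,y]/I, I = (x^27, y^10, x^14*y^2)
Rect: 27x10=270. Corner: (27-14)x(10-2)=104.
dim = 270-104 = 166


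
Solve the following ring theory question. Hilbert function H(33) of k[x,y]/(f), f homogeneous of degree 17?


H(t)=d for t>=d-1.
d=17, t=33
H(33)=17


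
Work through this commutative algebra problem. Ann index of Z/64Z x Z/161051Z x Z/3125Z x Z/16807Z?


Exponent = lcm of the cyclic orders; pairwise coprime => product.
2^6*11^5*5^5*7^5=64*161051*3125*16807=541356831400000


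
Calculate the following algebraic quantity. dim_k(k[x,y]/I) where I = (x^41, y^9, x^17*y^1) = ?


k[x,y]/I, I = (x^41, y^9, x^17*y^1)
Rect: 41x9=369. Corner: (41-17)x(9-1)=192.
dim = 369-192 = 177


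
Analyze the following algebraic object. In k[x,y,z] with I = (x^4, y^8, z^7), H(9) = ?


Need i<4, j<8, k<7 with i+j+k=9.
For each i, j ranges over max(0,9-i-6)..min(7,9-i):
  i=0: j in [3,7] -> 5
  i=1: j in [2,7] -> 6
  i=2: j in [1,7] -> 7
  i=3: j in [0,6] -> 7
H(9) = 5+6+7+7 = 25


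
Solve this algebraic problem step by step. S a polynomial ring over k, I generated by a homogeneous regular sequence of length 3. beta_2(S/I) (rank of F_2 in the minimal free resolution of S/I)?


Regular sequence => Koszul complex is the minimal free resolution.
Syz_1 minimally generated by Koszul relations f_i*e_j - f_j*e_i (i<j): mu(Syz_1) = beta_2 = C(m,2) = m(m-1)/2
m=3
3*2/2 = 3


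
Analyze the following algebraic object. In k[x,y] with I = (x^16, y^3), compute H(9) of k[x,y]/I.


k[x,y], I = (x^16, y^3), d = 9
Need i < 16 and d-i < 3.
Range: 7 <= i <= 9.
H(9) = 3


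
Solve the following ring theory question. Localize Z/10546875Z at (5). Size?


5-primary part: 10546875=5^8*27
Size=5^8=390625


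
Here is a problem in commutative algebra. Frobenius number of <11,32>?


gcd(11,32)=1 => F=ab-a-b=11*32-11-32=352-43=309


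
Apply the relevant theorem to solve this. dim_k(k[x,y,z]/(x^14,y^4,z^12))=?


Basis: x^iy^jz^k, i<14,j<4,k<12
14*4*12=672


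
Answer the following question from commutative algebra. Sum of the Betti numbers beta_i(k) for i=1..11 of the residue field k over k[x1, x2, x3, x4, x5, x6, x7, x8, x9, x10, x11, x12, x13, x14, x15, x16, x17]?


Koszul resolution: beta_i(k)=C(n,i), n=17
C(17,1)=17, C(17,2)=136, C(17,3)=680, C(17,4)=2380, C(17,5)=6188, C(17,6)=12376, C(17,7)=19448, C(17,8)=24310, C(17,9)=24310, C(17,10)=19448, C(17,11)=12376
Sum=121669


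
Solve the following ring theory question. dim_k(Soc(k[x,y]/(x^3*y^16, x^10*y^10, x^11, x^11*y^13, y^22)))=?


Socle = ann(m) = span of standard monomials u with x*u, y*u in I (staircase corners).
Redundant generators: x^11*y^13
Minimal generators: x^11, x^10*y^10, x^3*y^16, y^22
Corners: x^2y^21, x^9y^15, x^10y^9
Socle dim=3


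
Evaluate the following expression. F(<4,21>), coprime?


gcd(4,21)=1 => F=ab-a-b=4*21-4-21=84-25=59


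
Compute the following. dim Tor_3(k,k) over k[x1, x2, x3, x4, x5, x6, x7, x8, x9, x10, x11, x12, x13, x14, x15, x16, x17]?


Koszul: C(n,i)=C(17,3)=680


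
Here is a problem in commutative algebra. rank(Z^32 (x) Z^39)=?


rank(M(x)N) = rank(M)*rank(N)
32*39 = 1248


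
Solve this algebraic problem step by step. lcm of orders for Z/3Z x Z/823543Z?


Exponent = lcm of the cyclic orders; pairwise coprime => product.
3^1*7^7=3*823543=2470629


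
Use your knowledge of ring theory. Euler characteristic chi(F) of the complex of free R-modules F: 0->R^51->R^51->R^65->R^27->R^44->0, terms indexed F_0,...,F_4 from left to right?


chi = sum (-1)^i * rank:
(-1)^0*51=51
(-1)^1*51=-51
(-1)^2*65=65
(-1)^3*27=-27
(-1)^4*44=44
chi=82


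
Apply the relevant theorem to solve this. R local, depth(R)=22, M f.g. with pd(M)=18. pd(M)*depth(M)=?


pd+depth=22
depth=22-18=4
pd*depth=18*4=72


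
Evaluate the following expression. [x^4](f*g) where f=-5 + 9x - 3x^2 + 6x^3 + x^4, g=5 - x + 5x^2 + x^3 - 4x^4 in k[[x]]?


[x^4] = sum a_i*b_j, i+j=4
  -5*-4=20
  9*1=9
  -3*5=-15
  6*-1=-6
  1*5=5
Sum=13


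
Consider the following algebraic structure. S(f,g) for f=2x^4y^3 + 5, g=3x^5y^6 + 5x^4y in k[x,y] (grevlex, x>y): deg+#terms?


LT(f)=2x^4y^3, LT(g)=3x^5y^6
lcm(LM)=x^5y^6
S(f,g) (scaled by 6 to clear denominators) = 3xy^3*f - 2*g = -10x^4y + 15xy^3
2 terms, deg 5.
5+2=7


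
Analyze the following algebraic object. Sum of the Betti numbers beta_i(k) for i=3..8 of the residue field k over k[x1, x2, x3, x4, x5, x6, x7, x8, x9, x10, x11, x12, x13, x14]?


Koszul resolution: beta_i(k)=C(n,i), n=14
C(14,3)=364, C(14,4)=1001, C(14,5)=2002, C(14,6)=3003, C(14,7)=3432, C(14,8)=3003
Sum=12805


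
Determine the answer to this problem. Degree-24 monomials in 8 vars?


C(d+n-1,n-1)=C(31,7)=2629575


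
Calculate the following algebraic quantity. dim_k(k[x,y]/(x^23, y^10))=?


Basis: x^i*y^j, i<23, j<10
23*10=230


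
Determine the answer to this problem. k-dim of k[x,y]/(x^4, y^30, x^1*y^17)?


k[x,y]/I, I = (x^4, y^30, x^1*y^17)
Rect: 4x30=120. Corner: (4-1)x(30-17)=39.
dim = 120-39 = 81


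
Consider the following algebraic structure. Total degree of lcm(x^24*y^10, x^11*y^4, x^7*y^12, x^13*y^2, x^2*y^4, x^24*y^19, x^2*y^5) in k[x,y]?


lcm = componentwise max:
x: max(24,11,7,13,2,24,2)=24
y: max(10,4,12,2,4,19,5)=19
Total=24+19=43


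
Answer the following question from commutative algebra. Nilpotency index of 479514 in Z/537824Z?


479514^k mod 537824:
k=1: 479514
k=2: 470596
k=3: 403368
k=4: 268912
k=5: 0
First zero at k = 5


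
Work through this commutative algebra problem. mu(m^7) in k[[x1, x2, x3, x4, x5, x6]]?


C(n+d-1,d)=C(12,7)=792


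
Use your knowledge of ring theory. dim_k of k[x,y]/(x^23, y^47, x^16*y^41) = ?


k[x,y]/I, I = (x^23, y^47, x^16*y^41)
Rect: 23x47=1081. Corner: (23-16)x(47-41)=42.
dim = 1081-42 = 1039


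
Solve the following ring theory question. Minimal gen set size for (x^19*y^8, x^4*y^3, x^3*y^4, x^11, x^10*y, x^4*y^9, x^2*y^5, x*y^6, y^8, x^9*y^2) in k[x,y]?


Remove redundant (divisible by others).
x^4*y^9 redundant.
x^19*y^8 redundant.
Min: x^11, x^10*y, x^9*y^2, x^4*y^3, x^3*y^4, x^2*y^5, x*y^6, y^8
Count=8


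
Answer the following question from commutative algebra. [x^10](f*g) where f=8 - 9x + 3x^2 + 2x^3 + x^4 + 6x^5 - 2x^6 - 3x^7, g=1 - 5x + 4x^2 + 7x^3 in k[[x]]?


[x^10] = sum a_i*b_j, i+j=10
  -3*7=-21
Sum=-21


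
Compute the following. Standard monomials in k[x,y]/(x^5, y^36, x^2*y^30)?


k[x,y]/I, I = (x^5, y^36, x^2*y^30)
Rect: 5x36=180. Corner: (5-2)x(36-30)=18.
dim = 180-18 = 162


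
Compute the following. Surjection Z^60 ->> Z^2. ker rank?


rank(ker) = 60-2 = 58


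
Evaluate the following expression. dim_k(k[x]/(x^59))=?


Basis: 1,x,...,x^58
dim=59


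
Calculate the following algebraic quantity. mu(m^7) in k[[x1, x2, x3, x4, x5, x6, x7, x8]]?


C(n+d-1,d)=C(14,7)=3432


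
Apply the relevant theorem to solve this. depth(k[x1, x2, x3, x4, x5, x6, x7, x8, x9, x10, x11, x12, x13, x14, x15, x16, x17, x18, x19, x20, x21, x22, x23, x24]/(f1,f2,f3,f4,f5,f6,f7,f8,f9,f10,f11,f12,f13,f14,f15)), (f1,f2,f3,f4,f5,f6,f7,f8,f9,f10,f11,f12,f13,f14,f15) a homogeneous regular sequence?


depth(R)=24
depth(R/I)=24-15=9


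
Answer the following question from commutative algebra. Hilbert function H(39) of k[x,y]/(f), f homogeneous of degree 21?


H(t)=d for t>=d-1.
d=21, t=39
H(39)=21


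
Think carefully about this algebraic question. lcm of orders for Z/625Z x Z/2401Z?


Exponent = lcm of the cyclic orders; pairwise coprime => product.
5^4*7^4=625*2401=1500625


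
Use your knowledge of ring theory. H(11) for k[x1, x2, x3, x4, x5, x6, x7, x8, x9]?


C(d+n-1,n-1)=C(19,8)=75582


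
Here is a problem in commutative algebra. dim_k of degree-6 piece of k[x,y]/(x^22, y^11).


k[x,y], I = (x^22, y^11), d = 6
Need i < 22 and d-i < 11.
Range: 0 <= i <= 6.
H(6) = 7


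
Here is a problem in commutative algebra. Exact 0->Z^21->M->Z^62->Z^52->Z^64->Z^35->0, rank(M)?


Alt sum=0:
(-1)^0*21 + (-1)^1*? + (-1)^2*62 + (-1)^3*52 + (-1)^4*64 + (-1)^5*35=0
rank(M)=60


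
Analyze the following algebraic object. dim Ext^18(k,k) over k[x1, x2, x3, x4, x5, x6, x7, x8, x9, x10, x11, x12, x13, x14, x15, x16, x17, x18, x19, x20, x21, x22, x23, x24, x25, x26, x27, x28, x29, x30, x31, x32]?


C(n,i)=C(32,18)=471435600


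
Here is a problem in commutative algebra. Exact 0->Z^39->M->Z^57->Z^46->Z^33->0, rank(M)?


Alt sum=0:
(-1)^0*39 + (-1)^1*? + (-1)^2*57 + (-1)^3*46 + (-1)^4*33=0
rank(M)=83


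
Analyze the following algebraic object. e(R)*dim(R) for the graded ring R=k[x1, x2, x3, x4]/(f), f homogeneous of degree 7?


e(R)=deg(f)=7, dim(R)=4-1=3
e*dim=7*3=21


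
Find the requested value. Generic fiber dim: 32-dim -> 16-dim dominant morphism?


dim(fiber)=dim(X)-dim(Y)=32-16=16


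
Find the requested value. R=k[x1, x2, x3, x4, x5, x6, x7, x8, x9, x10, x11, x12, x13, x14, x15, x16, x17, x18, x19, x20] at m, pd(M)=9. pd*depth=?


pd+depth=20
depth=20-9=11
pd*depth=9*11=99


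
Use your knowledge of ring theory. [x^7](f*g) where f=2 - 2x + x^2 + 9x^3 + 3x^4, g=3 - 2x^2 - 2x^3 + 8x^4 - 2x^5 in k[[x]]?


[x^7] = sum a_i*b_j, i+j=7
  1*-2=-2
  9*8=72
  3*-2=-6
Sum=64


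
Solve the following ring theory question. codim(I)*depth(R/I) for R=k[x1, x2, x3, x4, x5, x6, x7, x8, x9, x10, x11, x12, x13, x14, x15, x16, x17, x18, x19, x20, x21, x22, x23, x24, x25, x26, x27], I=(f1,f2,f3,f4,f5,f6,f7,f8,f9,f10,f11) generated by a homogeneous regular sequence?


codim=11, depth=dim(R/I)=27-11=16
Product=11*16=176


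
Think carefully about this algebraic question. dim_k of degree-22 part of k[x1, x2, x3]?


C(d+n-1,n-1)=C(24,2)=276


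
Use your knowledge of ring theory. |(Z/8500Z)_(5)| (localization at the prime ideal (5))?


5-primary part: 8500=5^3*68
Size=5^3=125


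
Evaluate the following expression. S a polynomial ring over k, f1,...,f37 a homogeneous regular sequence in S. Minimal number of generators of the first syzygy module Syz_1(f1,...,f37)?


Regular sequence => Koszul complex is the minimal free resolution.
Syz_1 minimally generated by Koszul relations f_i*e_j - f_j*e_i (i<j): mu(Syz_1) = beta_2 = C(m,2) = m(m-1)/2
m=37
37*36/2 = 666


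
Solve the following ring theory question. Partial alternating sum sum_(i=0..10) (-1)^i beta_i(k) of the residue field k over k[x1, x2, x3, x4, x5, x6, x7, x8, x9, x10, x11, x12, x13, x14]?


Koszul resolution: beta_i(k)=C(n,i), n=14
sum_(i=0..p) (-1)^i C(n,i) = (-1)^p C(n-1,p)
(-1)^10*C(13,10) = (-1)^10*286 = 286


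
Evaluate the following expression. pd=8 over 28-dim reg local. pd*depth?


pd+depth=28
depth=28-8=20
pd*depth=8*20=160


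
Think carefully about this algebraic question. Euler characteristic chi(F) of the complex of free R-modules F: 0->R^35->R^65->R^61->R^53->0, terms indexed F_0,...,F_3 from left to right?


chi = sum (-1)^i * rank:
(-1)^0*35=35
(-1)^1*65=-65
(-1)^2*61=61
(-1)^3*53=-53
chi=-22


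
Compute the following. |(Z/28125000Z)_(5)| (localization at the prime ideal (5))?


5-primary part: 28125000=5^8*72
Size=5^8=390625


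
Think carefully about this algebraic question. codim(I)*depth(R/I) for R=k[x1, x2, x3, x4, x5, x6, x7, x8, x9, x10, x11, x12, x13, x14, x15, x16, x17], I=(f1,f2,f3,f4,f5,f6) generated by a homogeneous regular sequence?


codim=6, depth=dim(R/I)=17-6=11
Product=6*11=66


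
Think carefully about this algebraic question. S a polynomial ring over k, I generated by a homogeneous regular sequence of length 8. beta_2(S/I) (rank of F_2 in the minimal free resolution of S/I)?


Regular sequence => Koszul complex is the minimal free resolution.
Syz_1 minimally generated by Koszul relations f_i*e_j - f_j*e_i (i<j): mu(Syz_1) = beta_2 = C(m,2) = m(m-1)/2
m=8
8*7/2 = 28


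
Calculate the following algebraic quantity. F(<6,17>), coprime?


gcd(6,17)=1 => F=ab-a-b=6*17-6-17=102-23=79


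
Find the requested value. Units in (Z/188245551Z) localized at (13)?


Local ring = Z/62748517Z.
phi(62748517) = 13^6*(13-1) = 57921708


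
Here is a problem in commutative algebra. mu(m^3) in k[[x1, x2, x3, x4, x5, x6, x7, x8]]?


C(n+d-1,d)=C(10,3)=120


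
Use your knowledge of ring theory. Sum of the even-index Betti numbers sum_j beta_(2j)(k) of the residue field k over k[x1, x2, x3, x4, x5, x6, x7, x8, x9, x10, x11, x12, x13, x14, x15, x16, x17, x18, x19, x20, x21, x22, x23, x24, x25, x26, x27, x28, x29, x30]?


Koszul resolution: beta_i(k)=C(n,i), n=30
sum_even C(30,i) = 2^(n-1) = 2^29 = 536870912


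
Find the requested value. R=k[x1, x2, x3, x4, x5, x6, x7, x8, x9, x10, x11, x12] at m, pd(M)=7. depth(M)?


pd+depth=depth(R)=12
depth=12-7=5


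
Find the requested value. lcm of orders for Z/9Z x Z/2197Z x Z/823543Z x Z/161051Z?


Exponent = lcm of the cyclic orders; pairwise coprime => product.
3^2*13^3*7^7*11^5=9*2197*823543*161051=2622540913681689


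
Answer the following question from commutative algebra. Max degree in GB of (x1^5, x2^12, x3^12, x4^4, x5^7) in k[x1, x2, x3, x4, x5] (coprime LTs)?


Pure powers, coprime LTs => already GB.
Degrees: 5, 12, 12, 4, 7
Max=12


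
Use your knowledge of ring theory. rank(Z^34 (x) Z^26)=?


rank(M(x)N) = rank(M)*rank(N)
34*26 = 884


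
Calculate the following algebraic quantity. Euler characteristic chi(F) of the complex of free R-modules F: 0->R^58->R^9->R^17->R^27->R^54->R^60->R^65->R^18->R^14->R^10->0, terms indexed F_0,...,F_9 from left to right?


chi = sum (-1)^i * rank:
(-1)^0*58=58
(-1)^1*9=-9
(-1)^2*17=17
(-1)^3*27=-27
(-1)^4*54=54
(-1)^5*60=-60
(-1)^6*65=65
(-1)^7*18=-18
(-1)^8*14=14
(-1)^9*10=-10
chi=84


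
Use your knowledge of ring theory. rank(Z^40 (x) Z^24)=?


rank(M(x)N) = rank(M)*rank(N)
40*24 = 960


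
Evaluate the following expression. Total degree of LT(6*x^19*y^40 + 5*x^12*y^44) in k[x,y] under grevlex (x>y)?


LT: 6*x^19*y^40
deg_x=19, deg_y=40
Total=19+40=59


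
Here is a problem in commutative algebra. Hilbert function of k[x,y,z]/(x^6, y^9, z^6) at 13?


Need i<6, j<9, k<6 with i+j+k=13.
For each i, j ranges over max(0,13-i-5)..min(8,13-i):
  i=0: j in [8,8] -> 1
  i=1: j in [7,8] -> 2
  i=2: j in [6,8] -> 3
  i=3: j in [5,8] -> 4
  i=4: j in [4,8] -> 5
  i=5: j in [3,8] -> 6
H(13) = 1+2+3+4+5+6 = 21


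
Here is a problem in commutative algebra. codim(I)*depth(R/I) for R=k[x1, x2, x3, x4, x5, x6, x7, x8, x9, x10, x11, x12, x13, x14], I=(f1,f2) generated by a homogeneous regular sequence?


codim=2, depth=dim(R/I)=14-2=12
Product=2*12=24


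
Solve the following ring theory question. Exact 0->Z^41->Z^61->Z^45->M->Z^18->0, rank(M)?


Alt sum=0:
(-1)^0*41 + (-1)^1*61 + (-1)^2*45 + (-1)^3*? + (-1)^4*18=0
rank(M)=43


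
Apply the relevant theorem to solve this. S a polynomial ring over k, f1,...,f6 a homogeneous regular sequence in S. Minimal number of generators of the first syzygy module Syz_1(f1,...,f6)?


Regular sequence => Koszul complex is the minimal free resolution.
Syz_1 minimally generated by Koszul relations f_i*e_j - f_j*e_i (i<j): mu(Syz_1) = beta_2 = C(m,2) = m(m-1)/2
m=6
6*5/2 = 15


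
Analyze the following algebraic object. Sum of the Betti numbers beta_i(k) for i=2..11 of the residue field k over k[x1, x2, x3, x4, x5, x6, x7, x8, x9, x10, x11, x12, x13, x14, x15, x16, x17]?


Koszul resolution: beta_i(k)=C(n,i), n=17
C(17,2)=136, C(17,3)=680, C(17,4)=2380, C(17,5)=6188, C(17,6)=12376, C(17,7)=19448, C(17,8)=24310, C(17,9)=24310, C(17,10)=19448, C(17,11)=12376
Sum=121652


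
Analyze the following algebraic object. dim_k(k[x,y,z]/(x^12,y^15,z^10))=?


Basis: x^iy^jz^k, i<12,j<15,k<10
12*15*10=1800


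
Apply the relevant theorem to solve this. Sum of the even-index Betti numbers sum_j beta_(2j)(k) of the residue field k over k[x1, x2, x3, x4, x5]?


Koszul resolution: beta_i(k)=C(n,i), n=5
sum_even C(5,i) = 2^(n-1) = 2^4 = 16


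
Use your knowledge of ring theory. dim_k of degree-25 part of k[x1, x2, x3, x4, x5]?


C(d+n-1,n-1)=C(29,4)=23751


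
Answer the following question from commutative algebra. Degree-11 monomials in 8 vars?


C(d+n-1,n-1)=C(18,7)=31824


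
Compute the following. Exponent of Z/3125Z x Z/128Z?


Exponent = lcm of the cyclic orders; pairwise coprime => product.
5^5*2^7=3125*128=400000


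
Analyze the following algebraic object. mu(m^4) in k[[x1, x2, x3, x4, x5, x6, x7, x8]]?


C(n+d-1,d)=C(11,4)=330


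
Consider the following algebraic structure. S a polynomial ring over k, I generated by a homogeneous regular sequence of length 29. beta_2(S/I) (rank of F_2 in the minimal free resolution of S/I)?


Regular sequence => Koszul complex is the minimal free resolution.
Syz_1 minimally generated by Koszul relations f_i*e_j - f_j*e_i (i<j): mu(Syz_1) = beta_2 = C(m,2) = m(m-1)/2
m=29
29*28/2 = 406


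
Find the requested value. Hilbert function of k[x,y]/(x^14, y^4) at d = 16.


k[x,y], I = (x^14, y^4), d = 16
Need i < 14 and d-i < 4.
Range: 13 <= i <= 13.
H(16) = 1


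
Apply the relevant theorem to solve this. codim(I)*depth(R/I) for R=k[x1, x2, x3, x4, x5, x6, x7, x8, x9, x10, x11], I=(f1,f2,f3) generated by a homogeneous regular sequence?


codim=3, depth=dim(R/I)=11-3=8
Product=3*8=24


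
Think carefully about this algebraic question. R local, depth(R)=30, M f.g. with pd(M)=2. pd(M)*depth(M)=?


pd+depth=30
depth=30-2=28
pd*depth=2*28=56


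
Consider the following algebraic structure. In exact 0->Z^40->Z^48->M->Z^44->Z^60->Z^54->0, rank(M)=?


Alt sum=0:
(-1)^0*40 + (-1)^1*48 + (-1)^2*? + (-1)^3*44 + (-1)^4*60 + (-1)^5*54=0
rank(M)=46


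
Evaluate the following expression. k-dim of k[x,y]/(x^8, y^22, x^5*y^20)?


k[x,y]/I, I = (x^8, y^22, x^5*y^20)
Rect: 8x22=176. Corner: (8-5)x(22-20)=6.
dim = 176-6 = 170


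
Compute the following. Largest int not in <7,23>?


gcd(7,23)=1 => F=ab-a-b=7*23-7-23=161-30=131


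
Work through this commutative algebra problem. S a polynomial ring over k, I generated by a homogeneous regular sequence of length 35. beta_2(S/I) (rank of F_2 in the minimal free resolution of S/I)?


Regular sequence => Koszul complex is the minimal free resolution.
Syz_1 minimally generated by Koszul relations f_i*e_j - f_j*e_i (i<j): mu(Syz_1) = beta_2 = C(m,2) = m(m-1)/2
m=35
35*34/2 = 595


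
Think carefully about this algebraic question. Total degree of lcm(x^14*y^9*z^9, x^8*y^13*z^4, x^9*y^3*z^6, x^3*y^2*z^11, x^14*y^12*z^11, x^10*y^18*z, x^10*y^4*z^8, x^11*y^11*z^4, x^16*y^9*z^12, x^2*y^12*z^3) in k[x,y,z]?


lcm = componentwise max:
x: max(14,8,9,3,14,10,10,11,16,2)=16
y: max(9,13,3,2,12,18,4,11,9,12)=18
z: max(9,4,6,11,11,1,8,4,12,3)=12
Total=16+18+12=46


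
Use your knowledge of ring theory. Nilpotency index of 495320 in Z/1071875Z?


495320^k mod 1071875:
k=1: 495320
k=2: 433650
k=3: 343000
k=4: 428750
k=5: 0
First zero at k = 5


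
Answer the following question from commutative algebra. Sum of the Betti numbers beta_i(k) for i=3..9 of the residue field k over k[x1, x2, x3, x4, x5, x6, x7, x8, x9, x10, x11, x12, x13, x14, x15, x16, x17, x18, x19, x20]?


Koszul resolution: beta_i(k)=C(n,i), n=20
C(20,3)=1140, C(20,4)=4845, C(20,5)=15504, C(20,6)=38760, C(20,7)=77520, C(20,8)=125970, C(20,9)=167960
Sum=431699


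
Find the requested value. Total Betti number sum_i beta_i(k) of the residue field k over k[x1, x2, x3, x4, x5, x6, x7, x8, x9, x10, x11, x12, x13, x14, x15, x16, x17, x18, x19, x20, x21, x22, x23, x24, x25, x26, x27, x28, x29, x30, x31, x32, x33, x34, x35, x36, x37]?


Koszul resolution: beta_i(k)=C(n,i), n=37
sum_i C(37,i) = 2^37 = 137438953472


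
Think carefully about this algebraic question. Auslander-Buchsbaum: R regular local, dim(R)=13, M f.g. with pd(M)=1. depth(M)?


pd+depth=depth(R)=13
depth=13-1=12


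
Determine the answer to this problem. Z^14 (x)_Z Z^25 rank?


rank(M(x)N) = rank(M)*rank(N)
14*25 = 350


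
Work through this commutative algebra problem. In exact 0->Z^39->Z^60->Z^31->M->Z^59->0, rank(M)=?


Alt sum=0:
(-1)^0*39 + (-1)^1*60 + (-1)^2*31 + (-1)^3*? + (-1)^4*59=0
rank(M)=69


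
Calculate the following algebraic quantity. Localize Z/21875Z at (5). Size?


5-primary part: 21875=5^5*7
Size=5^5=3125


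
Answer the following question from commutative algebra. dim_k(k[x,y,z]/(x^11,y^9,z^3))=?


Basis: x^iy^jz^k, i<11,j<9,k<3
11*9*3=297


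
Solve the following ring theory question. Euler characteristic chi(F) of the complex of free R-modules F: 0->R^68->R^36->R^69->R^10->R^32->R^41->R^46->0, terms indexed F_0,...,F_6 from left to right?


chi = sum (-1)^i * rank:
(-1)^0*68=68
(-1)^1*36=-36
(-1)^2*69=69
(-1)^3*10=-10
(-1)^4*32=32
(-1)^5*41=-41
(-1)^6*46=46
chi=128


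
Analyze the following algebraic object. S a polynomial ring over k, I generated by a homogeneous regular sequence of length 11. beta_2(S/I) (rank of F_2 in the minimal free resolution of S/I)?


Regular sequence => Koszul complex is the minimal free resolution.
Syz_1 minimally generated by Koszul relations f_i*e_j - f_j*e_i (i<j): mu(Syz_1) = beta_2 = C(m,2) = m(m-1)/2
m=11
11*10/2 = 55


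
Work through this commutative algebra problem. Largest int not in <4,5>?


gcd(4,5)=1 => F=ab-a-b=4*5-4-5=20-9=11


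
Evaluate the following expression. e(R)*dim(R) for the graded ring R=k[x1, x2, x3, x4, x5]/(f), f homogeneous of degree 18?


e(R)=deg(f)=18, dim(R)=5-1=4
e*dim=18*4=72


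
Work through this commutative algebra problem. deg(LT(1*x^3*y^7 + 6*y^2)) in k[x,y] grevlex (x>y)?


LT: 1*x^3*y^7
deg_x=3, deg_y=7
Total=3+7=10


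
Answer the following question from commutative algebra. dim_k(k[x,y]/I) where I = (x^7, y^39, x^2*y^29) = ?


k[x,y]/I, I = (x^7, y^39, x^2*y^29)
Rect: 7x39=273. Corner: (7-2)x(39-29)=50.
dim = 273-50 = 223


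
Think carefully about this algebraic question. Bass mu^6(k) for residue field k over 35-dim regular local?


C(n,i)=C(35,6)=1623160


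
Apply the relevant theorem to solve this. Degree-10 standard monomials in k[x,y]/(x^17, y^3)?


k[x,y], I = (x^17, y^3), d = 10
Need i < 17 and d-i < 3.
Range: 8 <= i <= 10.
H(10) = 3


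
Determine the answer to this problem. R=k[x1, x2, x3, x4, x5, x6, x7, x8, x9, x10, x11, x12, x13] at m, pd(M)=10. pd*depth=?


pd+depth=13
depth=13-10=3
pd*depth=10*3=30


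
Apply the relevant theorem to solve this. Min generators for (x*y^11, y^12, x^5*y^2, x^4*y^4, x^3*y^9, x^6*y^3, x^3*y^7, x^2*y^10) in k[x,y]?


Remove redundant (divisible by others).
x^6*y^3 redundant.
x^3*y^9 redundant.
Min: x^5*y^2, x^4*y^4, x^3*y^7, x^2*y^10, x*y^11, y^12
Count=6


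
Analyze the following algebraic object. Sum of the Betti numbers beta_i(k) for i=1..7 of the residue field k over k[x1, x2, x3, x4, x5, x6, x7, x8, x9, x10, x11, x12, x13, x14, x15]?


Koszul resolution: beta_i(k)=C(n,i), n=15
C(15,1)=15, C(15,2)=105, C(15,3)=455, C(15,4)=1365, C(15,5)=3003, C(15,6)=5005, C(15,7)=6435
Sum=16383


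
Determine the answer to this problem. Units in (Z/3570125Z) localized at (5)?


Local ring = Z/125Z.
phi(125) = 5^2*(5-1) = 100


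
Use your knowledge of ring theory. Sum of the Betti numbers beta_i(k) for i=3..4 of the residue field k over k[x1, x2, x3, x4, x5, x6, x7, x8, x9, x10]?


Koszul resolution: beta_i(k)=C(n,i), n=10
C(10,3)=120, C(10,4)=210
Sum=330


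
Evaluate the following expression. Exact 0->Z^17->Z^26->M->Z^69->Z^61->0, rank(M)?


Alt sum=0:
(-1)^0*17 + (-1)^1*26 + (-1)^2*? + (-1)^3*69 + (-1)^4*61=0
rank(M)=17


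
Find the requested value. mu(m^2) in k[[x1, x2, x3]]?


C(n+d-1,d)=C(4,2)=6


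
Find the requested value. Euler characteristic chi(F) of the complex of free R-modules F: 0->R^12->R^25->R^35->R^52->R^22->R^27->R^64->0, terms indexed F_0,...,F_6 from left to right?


chi = sum (-1)^i * rank:
(-1)^0*12=12
(-1)^1*25=-25
(-1)^2*35=35
(-1)^3*52=-52
(-1)^4*22=22
(-1)^5*27=-27
(-1)^6*64=64
chi=29


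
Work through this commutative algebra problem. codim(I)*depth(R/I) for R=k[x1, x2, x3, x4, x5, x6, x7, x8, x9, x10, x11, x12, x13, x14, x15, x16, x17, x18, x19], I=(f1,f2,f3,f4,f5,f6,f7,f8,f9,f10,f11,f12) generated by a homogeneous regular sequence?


codim=12, depth=dim(R/I)=19-12=7
Product=12*7=84


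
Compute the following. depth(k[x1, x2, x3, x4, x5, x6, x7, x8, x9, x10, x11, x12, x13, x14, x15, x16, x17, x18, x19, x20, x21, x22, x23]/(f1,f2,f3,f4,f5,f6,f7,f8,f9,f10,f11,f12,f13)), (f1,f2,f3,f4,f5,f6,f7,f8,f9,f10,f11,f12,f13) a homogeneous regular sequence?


depth(R)=23
depth(R/I)=23-13=10


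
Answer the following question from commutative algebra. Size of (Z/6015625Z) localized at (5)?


5-primary part: 6015625=5^7*77
Size=5^7=78125


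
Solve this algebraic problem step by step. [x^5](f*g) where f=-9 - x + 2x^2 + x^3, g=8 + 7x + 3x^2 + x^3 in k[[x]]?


[x^5] = sum a_i*b_j, i+j=5
  2*1=2
  1*3=3
Sum=5


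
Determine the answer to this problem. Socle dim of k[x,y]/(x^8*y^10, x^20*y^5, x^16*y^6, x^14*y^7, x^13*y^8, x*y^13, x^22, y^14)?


Socle = ann(m) = span of standard monomials u with x*u, y*u in I (staircase corners).
Minimal generators: x^22, x^20*y^5, x^16*y^6, x^14*y^7, x^13*y^8, x^8*y^10, x*y^13, y^14
Corners: y^13, x^7y^12, x^12y^9, x^13y^7, x^15y^6, x^19y^5, x^21y^4
Socle dim=7


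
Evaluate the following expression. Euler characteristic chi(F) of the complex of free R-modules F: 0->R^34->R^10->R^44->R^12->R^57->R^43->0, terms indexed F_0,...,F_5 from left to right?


chi = sum (-1)^i * rank:
(-1)^0*34=34
(-1)^1*10=-10
(-1)^2*44=44
(-1)^3*12=-12
(-1)^4*57=57
(-1)^5*43=-43
chi=70


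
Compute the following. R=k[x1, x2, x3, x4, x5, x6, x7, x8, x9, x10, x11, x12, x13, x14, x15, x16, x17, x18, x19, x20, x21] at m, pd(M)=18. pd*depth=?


pd+depth=21
depth=21-18=3
pd*depth=18*3=54


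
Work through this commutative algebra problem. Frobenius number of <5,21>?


gcd(5,21)=1 => F=ab-a-b=5*21-5-21=105-26=79


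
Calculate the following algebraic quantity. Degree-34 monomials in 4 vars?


C(d+n-1,n-1)=C(37,3)=7770


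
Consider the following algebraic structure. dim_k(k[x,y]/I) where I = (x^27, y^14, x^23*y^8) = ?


k[x,y]/I, I = (x^27, y^14, x^23*y^8)
Rect: 27x14=378. Corner: (27-23)x(14-8)=24.
dim = 378-24 = 354


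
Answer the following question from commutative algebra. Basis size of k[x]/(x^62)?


Basis: 1,x,...,x^61
dim=62


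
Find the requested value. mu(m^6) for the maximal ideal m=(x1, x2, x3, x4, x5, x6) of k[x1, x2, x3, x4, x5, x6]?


Graded Nakayama: mu(m^d) = dim_k (m^d/m^(d+1)) = #degree-6 monomials in 6 vars
C(n+d-1,d)=C(11,6)=462


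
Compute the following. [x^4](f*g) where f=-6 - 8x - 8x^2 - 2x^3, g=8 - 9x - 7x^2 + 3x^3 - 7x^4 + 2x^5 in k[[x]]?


[x^4] = sum a_i*b_j, i+j=4
  -6*-7=42
  -8*3=-24
  -8*-7=56
  -2*-9=18
Sum=92


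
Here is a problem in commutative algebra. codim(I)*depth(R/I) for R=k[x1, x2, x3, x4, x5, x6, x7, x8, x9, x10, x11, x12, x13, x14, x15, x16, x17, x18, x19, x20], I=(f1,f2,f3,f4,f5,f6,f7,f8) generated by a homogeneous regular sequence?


codim=8, depth=dim(R/I)=20-8=12
Product=8*12=96


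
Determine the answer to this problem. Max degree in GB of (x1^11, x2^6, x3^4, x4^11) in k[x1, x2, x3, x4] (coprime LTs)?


Pure powers, coprime LTs => already GB.
Degrees: 11, 6, 4, 11
Max=11


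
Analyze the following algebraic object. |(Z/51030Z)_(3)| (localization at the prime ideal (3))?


3-primary part: 51030=3^6*70
Size=3^6=729


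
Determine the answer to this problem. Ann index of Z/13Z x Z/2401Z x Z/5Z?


Exponent = lcm of the cyclic orders; pairwise coprime => product.
13^1*7^4*5^1=13*2401*5=156065


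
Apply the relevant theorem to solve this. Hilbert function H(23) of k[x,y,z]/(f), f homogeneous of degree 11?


C(25,2)-C(14,2)=300-91=209


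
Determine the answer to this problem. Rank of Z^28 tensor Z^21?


rank(M(x)N) = rank(M)*rank(N)
28*21 = 588


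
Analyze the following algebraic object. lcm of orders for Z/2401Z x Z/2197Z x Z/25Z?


Exponent = lcm of the cyclic orders; pairwise coprime => product.
7^4*13^3*5^2=2401*2197*25=131874925


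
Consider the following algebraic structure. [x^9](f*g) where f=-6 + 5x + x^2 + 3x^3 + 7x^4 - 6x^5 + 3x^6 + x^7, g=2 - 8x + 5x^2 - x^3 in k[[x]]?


[x^9] = sum a_i*b_j, i+j=9
  3*-1=-3
  1*5=5
Sum=2


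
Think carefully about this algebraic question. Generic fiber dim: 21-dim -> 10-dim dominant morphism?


dim(fiber)=dim(X)-dim(Y)=21-10=11


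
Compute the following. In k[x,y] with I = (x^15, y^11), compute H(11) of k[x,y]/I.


k[x,y], I = (x^15, y^11), d = 11
Need i < 15 and d-i < 11.
Range: 1 <= i <= 11.
H(11) = 11


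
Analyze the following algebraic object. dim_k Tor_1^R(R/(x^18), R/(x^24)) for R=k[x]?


Tor_1(R/I,R/J)=(I cap J)/IJ=(x^24)/(x^42)
dim=42-24=min(18,24)=18


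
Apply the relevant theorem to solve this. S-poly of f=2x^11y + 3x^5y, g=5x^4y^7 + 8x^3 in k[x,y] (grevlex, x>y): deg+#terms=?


LT(f)=2x^11y, LT(g)=5x^4y^7
lcm(LM)=x^11y^7
S(f,g) (scaled by 10 to clear denominators) = 5y^6*f - 2x^7*g = 15x^5y^7 - 16x^10
2 terms, deg 12.
12+2=14


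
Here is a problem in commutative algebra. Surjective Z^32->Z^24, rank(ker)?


rank(ker) = 32-24 = 8


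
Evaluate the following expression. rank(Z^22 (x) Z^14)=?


rank(M(x)N) = rank(M)*rank(N)
22*14 = 308


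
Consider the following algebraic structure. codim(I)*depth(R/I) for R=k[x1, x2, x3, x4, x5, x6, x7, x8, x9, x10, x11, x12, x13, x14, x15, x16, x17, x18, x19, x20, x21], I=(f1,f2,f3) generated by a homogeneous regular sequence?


codim=3, depth=dim(R/I)=21-3=18
Product=3*18=54


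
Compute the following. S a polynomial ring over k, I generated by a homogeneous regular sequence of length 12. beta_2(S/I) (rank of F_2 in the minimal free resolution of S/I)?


Regular sequence => Koszul complex is the minimal free resolution.
Syz_1 minimally generated by Koszul relations f_i*e_j - f_j*e_i (i<j): mu(Syz_1) = beta_2 = C(m,2) = m(m-1)/2
m=12
12*11/2 = 66


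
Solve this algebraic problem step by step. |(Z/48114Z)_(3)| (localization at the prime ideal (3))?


3-primary part: 48114=3^7*22
Size=3^7=2187


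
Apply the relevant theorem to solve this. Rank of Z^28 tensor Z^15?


rank(M(x)N) = rank(M)*rank(N)
28*15 = 420
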